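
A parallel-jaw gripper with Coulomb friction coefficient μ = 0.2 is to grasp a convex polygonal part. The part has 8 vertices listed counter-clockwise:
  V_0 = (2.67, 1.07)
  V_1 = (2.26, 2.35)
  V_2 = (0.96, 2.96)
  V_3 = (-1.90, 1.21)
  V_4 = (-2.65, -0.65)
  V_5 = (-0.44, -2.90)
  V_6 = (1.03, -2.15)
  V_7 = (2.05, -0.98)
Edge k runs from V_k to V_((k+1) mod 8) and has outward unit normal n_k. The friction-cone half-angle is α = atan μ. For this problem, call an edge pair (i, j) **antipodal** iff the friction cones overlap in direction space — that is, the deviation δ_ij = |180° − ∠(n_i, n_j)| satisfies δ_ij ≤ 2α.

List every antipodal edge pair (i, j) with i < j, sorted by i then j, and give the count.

α = atan 0.2 = 11.31°;  2α = 22.62°
n_0 = (+0.9523, +0.3050)
n_1 = (+0.4248, +0.9053)
n_2 = (-0.5219, +0.8530)
n_3 = (-0.9274, +0.3740)
n_4 = (-0.7134, -0.7007)
n_5 = (+0.4545, -0.8908)
n_6 = (+0.7538, -0.6571)
n_7 = (+0.9572, -0.2895)
  (0,1): δ = 132.90°  ·
  (0,2): δ = 76.30°  ·
  (0,3): δ = 39.72°  ·
  (0,4): δ = 26.73°  ·
  (0,5): δ = 99.27°  ·
  (0,6): δ = 121.16°  ·
  (0,7): δ = 145.41°  ·
  (1,2): δ = 123.40°  ·
  (1,3): δ = 86.82°  ·
  (1,4): δ = 20.38°  ✓
  (1,5): δ = 52.17°  ·
  (1,6): δ = 74.06°  ·
  (1,7): δ = 98.31°  ·
  (2,3): δ = 143.42°  ·
  (2,4): δ = 76.98°  ·
  (2,5): δ = 4.43°  ✓
  (2,6): δ = 17.46°  ✓
  (2,7): δ = 41.71°  ·
  (3,4): δ = 113.55°  ·
  (3,5): δ = 41.01°  ·
  (3,6): δ = 19.12°  ✓
  (3,7): δ = 5.13°  ✓
  (4,5): δ = 107.46°  ·
  (4,6): δ = 85.57°  ·
  (4,7): δ = 61.31°  ·
  (5,6): δ = 158.11°  ·
  (5,7): δ = 133.86°  ·
  (6,7): δ = 155.75°  ·
antipodal pairs: 5

count = 5; pairs: (1,4), (2,5), (2,6), (3,6), (3,7)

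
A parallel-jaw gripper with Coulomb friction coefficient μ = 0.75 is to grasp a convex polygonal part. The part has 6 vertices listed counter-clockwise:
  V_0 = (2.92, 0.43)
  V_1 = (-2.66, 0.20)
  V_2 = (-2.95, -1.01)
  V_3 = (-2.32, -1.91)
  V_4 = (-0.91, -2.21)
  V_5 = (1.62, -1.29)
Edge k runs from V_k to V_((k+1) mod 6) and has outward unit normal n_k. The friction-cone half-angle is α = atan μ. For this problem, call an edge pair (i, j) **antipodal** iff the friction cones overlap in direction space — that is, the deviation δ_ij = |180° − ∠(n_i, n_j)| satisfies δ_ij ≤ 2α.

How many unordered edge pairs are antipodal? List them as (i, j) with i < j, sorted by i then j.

count = 7; pairs: (0,2), (0,3), (0,4), (0,5), (1,4), (1,5), (2,5)

α = atan 0.75 = 36.87°;  2α = 73.74°
n_0 = (-0.0412, +0.9992)
n_1 = (-0.9725, +0.2331)
n_2 = (-0.8192, -0.5735)
n_3 = (-0.2081, -0.9781)
n_4 = (+0.3417, -0.9398)
n_5 = (+0.7978, -0.6030)
  (0,1): δ = 105.84°  ·
  (0,2): δ = 57.37°  ✓
  (0,3): δ = 14.37°  ✓
  (0,4): δ = 17.62°  ✓
  (0,5): δ = 50.56°  ✓
  (1,2): δ = 131.53°  ·
  (1,3): δ = 88.53°  ·
  (1,4): δ = 56.54°  ✓
  (1,5): δ = 23.60°  ✓
  (2,3): δ = 137.00°  ·
  (2,4): δ = 105.01°  ·
  (2,5): δ = 72.07°  ✓
  (3,4): δ = 148.01°  ·
  (3,5): δ = 115.07°  ·
  (4,5): δ = 147.07°  ·
antipodal pairs: 7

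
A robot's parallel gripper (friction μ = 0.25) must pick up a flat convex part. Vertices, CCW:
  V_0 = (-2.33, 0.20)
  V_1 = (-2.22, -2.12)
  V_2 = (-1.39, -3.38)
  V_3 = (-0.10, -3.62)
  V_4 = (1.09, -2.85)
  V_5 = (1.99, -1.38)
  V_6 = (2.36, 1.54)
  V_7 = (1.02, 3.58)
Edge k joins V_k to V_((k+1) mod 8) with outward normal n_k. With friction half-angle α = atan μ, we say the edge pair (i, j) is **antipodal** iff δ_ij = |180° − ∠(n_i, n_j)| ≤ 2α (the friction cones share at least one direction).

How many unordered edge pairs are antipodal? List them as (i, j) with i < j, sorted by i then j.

count = 4; pairs: (0,5), (1,6), (3,7), (4,7)

α = atan 0.25 = 14.04°;  2α = 28.07°
n_0 = (-0.9989, -0.0474)
n_1 = (-0.8351, -0.5501)
n_2 = (-0.1829, -0.9831)
n_3 = (+0.5433, -0.8396)
n_4 = (+0.8529, -0.5222)
n_5 = (+0.9921, -0.1257)
n_6 = (+0.8358, +0.5490)
n_7 = (-0.7103, +0.7039)
  (0,1): δ = 149.34°  ·
  (0,2): δ = 103.25°  ·
  (0,3): δ = 59.81°  ·
  (0,4): δ = 34.19°  ·
  (0,5): δ = 9.94°  ✓
  (0,6): δ = 30.58°  ·
  (0,7): δ = 132.54°  ·
  (1,2): δ = 133.91°  ·
  (1,3): δ = 90.47°  ·
  (1,4): δ = 64.85°  ·
  (1,5): δ = 40.60°  ·
  (1,6): δ = 0.07°  ✓
  (1,7): δ = 101.88°  ·
  (2,3): δ = 136.56°  ·
  (2,4): δ = 110.94°  ·
  (2,5): δ = 86.68°  ·
  (2,6): δ = 46.16°  ·
  (2,7): δ = 55.79°  ·
  (3,4): δ = 154.38°  ·
  (3,5): δ = 130.13°  ·
  (3,6): δ = 89.61°  ·
  (3,7): δ = 12.35°  ✓
  (4,5): δ = 155.74°  ·
  (4,6): δ = 115.22°  ·
  (4,7): δ = 13.27°  ✓
  (5,6): δ = 139.48°  ·
  (5,7): δ = 37.52°  ·
  (6,7): δ = 78.04°  ·
antipodal pairs: 4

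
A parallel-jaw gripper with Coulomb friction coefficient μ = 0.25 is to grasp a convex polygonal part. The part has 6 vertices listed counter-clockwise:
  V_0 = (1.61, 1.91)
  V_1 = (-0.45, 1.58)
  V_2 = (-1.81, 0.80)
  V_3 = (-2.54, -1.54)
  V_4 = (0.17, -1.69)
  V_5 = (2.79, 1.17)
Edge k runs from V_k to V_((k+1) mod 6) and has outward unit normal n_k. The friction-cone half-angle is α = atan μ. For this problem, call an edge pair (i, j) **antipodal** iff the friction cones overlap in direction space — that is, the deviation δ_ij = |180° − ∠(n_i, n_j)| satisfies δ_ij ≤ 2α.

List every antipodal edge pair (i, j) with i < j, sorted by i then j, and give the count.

α = atan 0.25 = 14.04°;  2α = 28.07°
n_0 = (-0.1582, +0.9874)
n_1 = (-0.4975, +0.8675)
n_2 = (-0.9546, +0.2978)
n_3 = (-0.0553, -0.9985)
n_4 = (+0.7374, -0.6755)
n_5 = (+0.5313, +0.8472)
  (0,1): δ = 159.27°  ·
  (0,2): δ = 116.43°  ·
  (0,3): δ = 12.27°  ✓
  (0,4): δ = 38.41°  ·
  (0,5): δ = 138.81°  ·
  (1,2): δ = 137.16°  ·
  (1,3): δ = 33.00°  ·
  (1,4): δ = 17.67°  ✓
  (1,5): δ = 118.07°  ·
  (2,3): δ = 75.84°  ·
  (2,4): δ = 25.17°  ✓
  (2,5): δ = 75.23°  ·
  (3,4): δ = 129.32°  ·
  (3,5): δ = 28.92°  ·
  (4,5): δ = 79.60°  ·
antipodal pairs: 3

count = 3; pairs: (0,3), (1,4), (2,4)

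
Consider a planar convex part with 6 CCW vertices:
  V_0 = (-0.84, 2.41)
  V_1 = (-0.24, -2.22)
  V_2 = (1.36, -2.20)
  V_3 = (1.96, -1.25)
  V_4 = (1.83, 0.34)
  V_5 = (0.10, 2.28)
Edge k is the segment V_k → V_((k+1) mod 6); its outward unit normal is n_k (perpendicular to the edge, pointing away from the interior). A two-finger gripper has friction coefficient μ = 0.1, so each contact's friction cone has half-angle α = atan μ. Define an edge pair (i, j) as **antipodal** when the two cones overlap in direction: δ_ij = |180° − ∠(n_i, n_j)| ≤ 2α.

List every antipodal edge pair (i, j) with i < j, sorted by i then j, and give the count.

count = 2; pairs: (0,3), (1,5)

α = atan 0.1 = 5.71°;  2α = 11.42°
n_0 = (-0.9917, -0.1285)
n_1 = (+0.0125, -0.9999)
n_2 = (+0.8455, -0.5340)
n_3 = (+0.9967, +0.0815)
n_4 = (+0.7463, +0.6656)
n_5 = (+0.1370, +0.9906)
  (0,1): δ = 96.67°  ·
  (0,2): δ = 39.66°  ·
  (0,3): δ = 2.71°  ✓
  (0,4): δ = 34.34°  ·
  (0,5): δ = 74.74°  ·
  (1,2): δ = 122.99°  ·
  (1,3): δ = 86.04°  ·
  (1,4): δ = 48.99°  ·
  (1,5): δ = 8.59°  ✓
  (2,3): δ = 143.05°  ·
  (2,4): δ = 106.00°  ·
  (2,5): δ = 65.60°  ·
  (3,4): δ = 142.95°  ·
  (3,5): δ = 102.55°  ·
  (4,5): δ = 139.60°  ·
antipodal pairs: 2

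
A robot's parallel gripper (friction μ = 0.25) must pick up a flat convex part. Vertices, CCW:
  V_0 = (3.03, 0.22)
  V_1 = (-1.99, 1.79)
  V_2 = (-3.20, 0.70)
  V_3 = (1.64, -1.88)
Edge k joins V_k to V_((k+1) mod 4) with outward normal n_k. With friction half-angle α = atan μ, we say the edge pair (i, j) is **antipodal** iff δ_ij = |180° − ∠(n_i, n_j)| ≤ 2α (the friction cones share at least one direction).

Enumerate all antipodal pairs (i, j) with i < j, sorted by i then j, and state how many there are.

α = atan 0.25 = 14.04°;  2α = 28.07°
n_0 = (+0.2985, +0.9544)
n_1 = (-0.6693, +0.7430)
n_2 = (-0.4704, -0.8825)
n_3 = (+0.8339, -0.5519)
  (0,1): δ = 120.62°  ·
  (0,2): δ = 10.69°  ✓
  (0,3): δ = 73.87°  ·
  (1,2): δ = 70.07°  ·
  (1,3): δ = 14.49°  ✓
  (2,3): δ = 95.44°  ·
antipodal pairs: 2

count = 2; pairs: (0,2), (1,3)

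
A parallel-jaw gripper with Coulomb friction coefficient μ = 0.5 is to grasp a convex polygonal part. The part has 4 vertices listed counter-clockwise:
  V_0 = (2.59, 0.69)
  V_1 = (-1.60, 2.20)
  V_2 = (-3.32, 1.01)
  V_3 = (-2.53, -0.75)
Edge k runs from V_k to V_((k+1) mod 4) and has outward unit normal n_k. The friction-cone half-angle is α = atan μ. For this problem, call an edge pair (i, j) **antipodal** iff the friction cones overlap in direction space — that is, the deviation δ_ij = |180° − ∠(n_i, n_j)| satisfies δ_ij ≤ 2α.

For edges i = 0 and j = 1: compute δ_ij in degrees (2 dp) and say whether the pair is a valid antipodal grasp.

α = atan 0.5 = 26.57°;  2α = 53.13°
edge 0: e_0 = (-4.19, +1.51);  n_0 = (+0.3390, +0.9408)
edge 1: e_1 = (-1.72, -1.19);  n_1 = (-0.5690, +0.8224)
∠(n_0, n_1) = 54.50°
δ = |180° − 54.50°| = 125.50°
125.50° > 2α = 53.13°  →  invalid

δ = 125.50°, invalid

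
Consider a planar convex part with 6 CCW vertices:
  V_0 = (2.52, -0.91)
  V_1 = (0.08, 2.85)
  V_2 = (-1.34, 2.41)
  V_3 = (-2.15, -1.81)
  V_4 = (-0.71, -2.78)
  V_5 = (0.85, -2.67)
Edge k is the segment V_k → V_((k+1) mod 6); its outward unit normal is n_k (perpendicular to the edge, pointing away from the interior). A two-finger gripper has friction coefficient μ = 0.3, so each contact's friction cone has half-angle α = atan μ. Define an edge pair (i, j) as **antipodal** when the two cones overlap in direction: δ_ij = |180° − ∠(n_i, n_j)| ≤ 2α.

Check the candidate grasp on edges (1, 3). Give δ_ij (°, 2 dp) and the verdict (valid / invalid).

δ = 51.18°, invalid

α = atan 0.3 = 16.70°;  2α = 33.40°
edge 1: e_1 = (-1.42, -0.44);  n_1 = (-0.2960, +0.9552)
edge 3: e_3 = (+1.44, -0.97);  n_3 = (-0.5587, -0.8294)
∠(n_1, n_3) = 128.82°
δ = |180° − 128.82°| = 51.18°
51.18° > 2α = 33.40°  →  invalid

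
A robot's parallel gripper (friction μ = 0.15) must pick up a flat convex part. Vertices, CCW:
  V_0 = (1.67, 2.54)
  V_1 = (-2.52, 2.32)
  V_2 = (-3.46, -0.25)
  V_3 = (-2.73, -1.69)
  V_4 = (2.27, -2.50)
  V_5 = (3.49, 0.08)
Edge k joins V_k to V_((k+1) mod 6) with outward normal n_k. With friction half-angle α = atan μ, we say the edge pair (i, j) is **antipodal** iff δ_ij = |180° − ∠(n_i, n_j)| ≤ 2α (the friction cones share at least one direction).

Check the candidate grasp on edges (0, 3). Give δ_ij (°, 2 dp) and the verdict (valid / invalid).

δ = 12.21°, valid

α = atan 0.15 = 8.53°;  2α = 17.06°
edge 0: e_0 = (-4.19, -0.22);  n_0 = (-0.0524, +0.9986)
edge 3: e_3 = (+5.00, -0.81);  n_3 = (-0.1599, -0.9871)
∠(n_0, n_3) = 167.79°
δ = |180° − 167.79°| = 12.21°
12.21° ≤ 2α = 17.06°  →  valid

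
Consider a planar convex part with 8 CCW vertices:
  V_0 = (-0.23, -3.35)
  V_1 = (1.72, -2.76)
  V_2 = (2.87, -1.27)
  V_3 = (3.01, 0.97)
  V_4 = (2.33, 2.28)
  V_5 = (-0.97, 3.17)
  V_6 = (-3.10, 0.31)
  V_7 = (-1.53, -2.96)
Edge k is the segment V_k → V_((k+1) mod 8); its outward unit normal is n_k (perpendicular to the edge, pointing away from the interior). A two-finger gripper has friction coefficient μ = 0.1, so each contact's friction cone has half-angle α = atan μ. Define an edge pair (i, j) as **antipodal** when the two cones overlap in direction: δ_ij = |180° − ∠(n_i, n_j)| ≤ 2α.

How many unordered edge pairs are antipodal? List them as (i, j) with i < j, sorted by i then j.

count = 3; pairs: (1,5), (3,6), (4,7)

α = atan 0.1 = 5.71°;  2α = 11.42°
n_0 = (+0.2896, -0.9571)
n_1 = (+0.7916, -0.6110)
n_2 = (+0.9981, -0.0624)
n_3 = (+0.8875, +0.4607)
n_4 = (+0.2604, +0.9655)
n_5 = (-0.8020, +0.5973)
n_6 = (-0.9015, -0.4328)
n_7 = (-0.2873, -0.9578)
  (0,1): δ = 144.50°  ·
  (0,2): δ = 110.41°  ·
  (0,3): δ = 79.40°  ·
  (0,4): δ = 31.93°  ·
  (0,5): δ = 36.49°  ·
  (0,6): δ = 98.81°  ·
  (0,7): δ = 146.47°  ·
  (1,2): δ = 145.91°  ·
  (1,3): δ = 114.91°  ·
  (1,4): δ = 67.43°  ·
  (1,5): δ = 0.98°  ✓
  (1,6): δ = 63.31°  ·
  (1,7): δ = 110.96°  ·
  (2,3): δ = 148.99°  ·
  (2,4): δ = 101.52°  ·
  (2,5): δ = 33.10°  ·
  (2,6): δ = 29.22°  ·
  (2,7): δ = 76.88°  ·
  (3,4): δ = 132.53°  ·
  (3,5): δ = 64.11°  ·
  (3,6): δ = 1.79°  ✓
  (3,7): δ = 45.87°  ·
  (4,5): δ = 111.58°  ·
  (4,6): δ = 49.26°  ·
  (4,7): δ = 1.61°  ✓
  (5,6): δ = 117.68°  ·
  (5,7): δ = 70.02°  ·
  (6,7): δ = 132.35°  ·
antipodal pairs: 3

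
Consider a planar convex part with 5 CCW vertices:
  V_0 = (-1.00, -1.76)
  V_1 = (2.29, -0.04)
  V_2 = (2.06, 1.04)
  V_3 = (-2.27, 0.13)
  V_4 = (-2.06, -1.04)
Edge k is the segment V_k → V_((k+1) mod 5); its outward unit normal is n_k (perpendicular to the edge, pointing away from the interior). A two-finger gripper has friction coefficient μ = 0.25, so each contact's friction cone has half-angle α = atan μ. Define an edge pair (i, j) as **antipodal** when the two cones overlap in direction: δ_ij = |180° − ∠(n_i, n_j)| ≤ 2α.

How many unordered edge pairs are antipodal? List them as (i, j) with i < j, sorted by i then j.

count = 2; pairs: (0,2), (1,3)

α = atan 0.25 = 14.04°;  2α = 28.07°
n_0 = (+0.4633, -0.8862)
n_1 = (+0.9781, +0.2083)
n_2 = (-0.2057, +0.9786)
n_3 = (-0.9843, -0.1767)
n_4 = (-0.5619, -0.8272)
  (0,1): δ = 105.58°  ·
  (0,2): δ = 15.73°  ✓
  (0,3): δ = 72.58°  ·
  (0,4): δ = 118.21°  ·
  (1,2): δ = 90.15°  ·
  (1,3): δ = 1.85°  ✓
  (1,4): δ = 43.79°  ·
  (2,3): δ = 91.69°  ·
  (2,4): δ = 46.05°  ·
  (3,4): δ = 134.36°  ·
antipodal pairs: 2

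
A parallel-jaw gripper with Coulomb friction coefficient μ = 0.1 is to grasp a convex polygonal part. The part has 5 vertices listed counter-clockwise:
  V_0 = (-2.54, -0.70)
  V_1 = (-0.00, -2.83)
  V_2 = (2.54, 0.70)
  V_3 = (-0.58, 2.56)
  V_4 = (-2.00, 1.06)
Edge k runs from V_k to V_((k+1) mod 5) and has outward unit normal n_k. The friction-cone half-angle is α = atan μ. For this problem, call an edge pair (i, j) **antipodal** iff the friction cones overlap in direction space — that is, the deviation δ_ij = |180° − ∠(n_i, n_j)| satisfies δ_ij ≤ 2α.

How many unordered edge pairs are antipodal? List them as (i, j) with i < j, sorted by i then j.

count = 2; pairs: (0,2), (1,3)

α = atan 0.1 = 5.71°;  2α = 11.42°
n_0 = (-0.6426, -0.7662)
n_1 = (+0.8117, -0.5841)
n_2 = (+0.5121, +0.8589)
n_3 = (-0.7262, +0.6875)
n_4 = (-0.9560, +0.2933)
  (0,1): δ = 85.75°  ·
  (0,2): δ = 9.18°  ✓
  (0,3): δ = 86.55°  ·
  (0,4): δ = 112.93°  ·
  (1,2): δ = 85.06°  ·
  (1,3): δ = 7.69°  ✓
  (1,4): δ = 18.68°  ·
  (2,3): δ = 102.63°  ·
  (2,4): δ = 76.26°  ·
  (3,4): δ = 153.63°  ·
antipodal pairs: 2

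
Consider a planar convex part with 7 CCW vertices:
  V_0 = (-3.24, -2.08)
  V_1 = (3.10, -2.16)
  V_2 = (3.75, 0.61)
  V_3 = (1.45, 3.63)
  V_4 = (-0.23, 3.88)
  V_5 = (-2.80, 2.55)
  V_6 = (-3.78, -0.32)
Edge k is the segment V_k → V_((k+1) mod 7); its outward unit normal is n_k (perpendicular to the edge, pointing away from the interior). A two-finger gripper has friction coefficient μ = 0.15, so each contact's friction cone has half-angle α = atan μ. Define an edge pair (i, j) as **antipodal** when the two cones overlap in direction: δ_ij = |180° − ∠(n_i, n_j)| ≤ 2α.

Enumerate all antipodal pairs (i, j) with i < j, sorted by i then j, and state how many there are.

α = atan 0.15 = 8.53°;  2α = 17.06°
n_0 = (-0.0126, -0.9999)
n_1 = (+0.9736, -0.2285)
n_2 = (+0.7956, +0.6059)
n_3 = (+0.1472, +0.9891)
n_4 = (-0.4596, +0.8881)
n_5 = (-0.9463, +0.3231)
n_6 = (-0.9560, -0.2933)
  (0,1): δ = 102.48°  ·
  (0,2): δ = 51.98°  ·
  (0,3): δ = 7.74°  ✓
  (0,4): δ = 28.08°  ·
  (0,5): δ = 71.87°  ·
  (0,6): δ = 107.78°  ·
  (1,2): δ = 129.50°  ·
  (1,3): δ = 85.26°  ·
  (1,4): δ = 49.43°  ·
  (1,5): δ = 5.65°  ✓
  (1,6): δ = 30.26°  ·
  (2,3): δ = 135.76°  ·
  (2,4): δ = 99.93°  ·
  (2,5): δ = 56.15°  ·
  (2,6): δ = 20.24°  ·
  (3,4): δ = 144.17°  ·
  (3,5): δ = 100.39°  ·
  (3,6): δ = 64.48°  ·
  (4,5): δ = 136.22°  ·
  (4,6): δ = 100.31°  ·
  (5,6): δ = 144.09°  ·
antipodal pairs: 2

count = 2; pairs: (0,3), (1,5)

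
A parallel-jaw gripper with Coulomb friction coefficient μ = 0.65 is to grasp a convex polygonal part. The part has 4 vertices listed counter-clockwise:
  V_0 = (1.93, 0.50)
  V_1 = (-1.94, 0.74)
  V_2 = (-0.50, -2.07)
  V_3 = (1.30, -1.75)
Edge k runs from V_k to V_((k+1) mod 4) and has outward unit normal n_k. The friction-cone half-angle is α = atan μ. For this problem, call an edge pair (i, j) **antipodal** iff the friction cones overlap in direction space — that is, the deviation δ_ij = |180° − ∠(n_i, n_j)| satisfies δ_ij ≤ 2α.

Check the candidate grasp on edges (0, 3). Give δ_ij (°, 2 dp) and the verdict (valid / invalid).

α = atan 0.65 = 33.02°;  2α = 66.05°
edge 0: e_0 = (-3.87, +0.24);  n_0 = (+0.0619, +0.9981)
edge 3: e_3 = (+0.63, +2.25);  n_3 = (+0.9630, -0.2696)
∠(n_0, n_3) = 102.09°
δ = |180° − 102.09°| = 77.91°
77.91° > 2α = 66.05°  →  invalid

δ = 77.91°, invalid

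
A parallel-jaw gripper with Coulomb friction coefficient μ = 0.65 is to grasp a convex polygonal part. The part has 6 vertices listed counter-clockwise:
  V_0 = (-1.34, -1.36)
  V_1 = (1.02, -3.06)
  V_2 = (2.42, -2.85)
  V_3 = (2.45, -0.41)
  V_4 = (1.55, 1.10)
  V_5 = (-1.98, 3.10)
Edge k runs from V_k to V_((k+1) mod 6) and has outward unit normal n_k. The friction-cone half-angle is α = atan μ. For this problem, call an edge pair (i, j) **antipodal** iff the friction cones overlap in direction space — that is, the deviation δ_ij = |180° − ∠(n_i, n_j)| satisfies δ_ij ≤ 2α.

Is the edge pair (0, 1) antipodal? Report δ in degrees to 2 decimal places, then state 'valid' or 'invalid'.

α = atan 0.65 = 33.02°;  2α = 66.05°
edge 0: e_0 = (+2.36, -1.70);  n_0 = (-0.5845, -0.8114)
edge 1: e_1 = (+1.40, +0.21);  n_1 = (+0.1483, -0.9889)
∠(n_0, n_1) = 44.30°
δ = |180° − 44.30°| = 135.70°
135.70° > 2α = 66.05°  →  invalid

δ = 135.70°, invalid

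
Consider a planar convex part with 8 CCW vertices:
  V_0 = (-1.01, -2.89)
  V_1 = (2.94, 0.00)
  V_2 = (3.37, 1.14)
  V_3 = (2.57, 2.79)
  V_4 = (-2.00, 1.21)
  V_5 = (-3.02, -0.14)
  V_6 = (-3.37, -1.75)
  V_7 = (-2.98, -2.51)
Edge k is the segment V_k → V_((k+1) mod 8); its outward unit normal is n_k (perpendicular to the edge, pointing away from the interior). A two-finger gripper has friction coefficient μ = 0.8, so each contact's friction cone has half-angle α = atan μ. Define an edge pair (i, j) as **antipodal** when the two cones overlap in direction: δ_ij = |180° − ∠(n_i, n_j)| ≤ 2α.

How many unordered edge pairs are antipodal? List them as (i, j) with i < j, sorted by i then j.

count = 13; pairs: (0,3), (0,4), (0,5), (1,3), (1,4), (1,5), (1,6), (2,4), (2,5), (2,6), (2,7), (3,7), (4,7)

α = atan 0.8 = 38.66°;  2α = 77.32°
n_0 = (+0.5905, -0.8071)
n_1 = (+0.9357, -0.3529)
n_2 = (+0.8998, +0.4363)
n_3 = (-0.3268, +0.9451)
n_4 = (-0.7979, +0.6028)
n_5 = (-0.9772, +0.2124)
n_6 = (-0.8897, -0.4566)
n_7 = (-0.1894, -0.9819)
  (0,1): δ = 146.86°  ·
  (0,2): δ = 100.32°  ·
  (0,3): δ = 17.12°  ✓
  (0,4): δ = 16.74°  ✓
  (0,5): δ = 41.54°  ✓
  (0,6): δ = 80.97°  ·
  (0,7): δ = 132.89°  ·
  (1,2): δ = 133.47°  ·
  (1,3): δ = 50.26°  ✓
  (1,4): δ = 16.41°  ✓
  (1,5): δ = 8.40°  ✓
  (1,6): δ = 47.83°  ✓
  (1,7): δ = 99.75°  ·
  (2,3): δ = 96.79°  ·
  (2,4): δ = 62.94°  ✓
  (2,5): δ = 38.13°  ✓
  (2,6): δ = 1.30°  ✓
  (2,7): δ = 53.22°  ✓
  (3,4): δ = 146.15°  ·
  (3,5): δ = 121.34°  ·
  (3,6): δ = 81.91°  ·
  (3,7): δ = 29.99°  ✓
  (4,5): δ = 155.19°  ·
  (4,6): δ = 115.76°  ·
  (4,7): δ = 63.84°  ✓
  (5,6): δ = 140.57°  ·
  (5,7): δ = 88.65°  ·
  (6,7): δ = 128.08°  ·
antipodal pairs: 13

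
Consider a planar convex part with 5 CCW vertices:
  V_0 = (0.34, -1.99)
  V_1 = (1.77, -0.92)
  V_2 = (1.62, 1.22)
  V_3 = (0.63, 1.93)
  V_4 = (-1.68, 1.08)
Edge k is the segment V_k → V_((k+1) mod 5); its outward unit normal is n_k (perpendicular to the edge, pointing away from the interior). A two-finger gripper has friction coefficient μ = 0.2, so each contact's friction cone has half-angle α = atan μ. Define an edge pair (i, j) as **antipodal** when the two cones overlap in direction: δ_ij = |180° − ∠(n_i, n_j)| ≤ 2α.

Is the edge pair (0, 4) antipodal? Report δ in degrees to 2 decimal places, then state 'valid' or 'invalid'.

α = atan 0.2 = 11.31°;  2α = 22.62°
edge 0: e_0 = (+1.43, +1.07);  n_0 = (+0.5991, -0.8007)
edge 4: e_4 = (+2.02, -3.07);  n_4 = (-0.8354, -0.5497)
∠(n_0, n_4) = 93.46°
δ = |180° − 93.46°| = 86.54°
86.54° > 2α = 22.62°  →  invalid

δ = 86.54°, invalid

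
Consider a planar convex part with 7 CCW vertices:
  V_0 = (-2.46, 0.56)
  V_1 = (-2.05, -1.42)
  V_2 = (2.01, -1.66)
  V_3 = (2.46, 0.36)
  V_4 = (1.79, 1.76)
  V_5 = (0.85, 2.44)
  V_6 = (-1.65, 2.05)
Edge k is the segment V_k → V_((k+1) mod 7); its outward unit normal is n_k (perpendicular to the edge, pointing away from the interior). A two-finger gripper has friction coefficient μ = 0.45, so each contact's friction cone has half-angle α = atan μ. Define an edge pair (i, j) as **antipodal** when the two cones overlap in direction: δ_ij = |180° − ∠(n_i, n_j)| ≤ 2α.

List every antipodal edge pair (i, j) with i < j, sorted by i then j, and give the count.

α = atan 0.45 = 24.23°;  2α = 48.46°
n_0 = (-0.9792, -0.2028)
n_1 = (-0.0590, -0.9983)
n_2 = (+0.9761, -0.2174)
n_3 = (+0.9020, +0.4317)
n_4 = (+0.5861, +0.8102)
n_5 = (-0.1541, +0.9880)
n_6 = (-0.8786, +0.4776)
  (0,1): δ = 105.08°  ·
  (0,2): δ = 24.26°  ✓
  (0,3): δ = 13.88°  ✓
  (0,4): δ = 42.42°  ✓
  (0,5): δ = 87.17°  ·
  (0,6): δ = 139.77°  ·
  (1,2): δ = 99.18°  ·
  (1,3): δ = 61.04°  ·
  (1,4): δ = 32.50°  ✓
  (1,5): δ = 12.25°  ✓
  (1,6): δ = 64.85°  ·
  (2,3): δ = 141.87°  ·
  (2,4): δ = 113.32°  ·
  (2,5): δ = 68.57°  ·
  (2,6): δ = 15.97°  ✓
  (3,4): δ = 151.46°  ·
  (3,5): δ = 106.71°  ·
  (3,6): δ = 54.10°  ·
  (4,5): δ = 135.25°  ·
  (4,6): δ = 82.65°  ·
  (5,6): δ = 127.40°  ·
antipodal pairs: 6

count = 6; pairs: (0,2), (0,3), (0,4), (1,4), (1,5), (2,6)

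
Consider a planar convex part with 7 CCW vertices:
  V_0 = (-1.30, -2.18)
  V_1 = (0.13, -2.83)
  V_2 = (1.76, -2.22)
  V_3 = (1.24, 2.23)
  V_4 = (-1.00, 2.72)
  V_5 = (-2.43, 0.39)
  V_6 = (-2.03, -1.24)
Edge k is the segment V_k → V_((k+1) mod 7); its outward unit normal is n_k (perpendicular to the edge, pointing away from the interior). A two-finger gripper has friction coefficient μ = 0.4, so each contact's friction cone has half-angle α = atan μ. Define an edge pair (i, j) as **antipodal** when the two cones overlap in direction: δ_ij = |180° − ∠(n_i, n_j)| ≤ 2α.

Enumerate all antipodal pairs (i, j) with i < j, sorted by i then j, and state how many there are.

count = 7; pairs: (0,3), (1,3), (1,4), (2,4), (2,5), (2,6), (3,6)

α = atan 0.4 = 21.80°;  2α = 43.60°
n_0 = (-0.4138, -0.9104)
n_1 = (+0.3505, -0.9366)
n_2 = (+0.9932, +0.1161)
n_3 = (+0.2137, +0.9769)
n_4 = (-0.8523, +0.5231)
n_5 = (-0.9712, -0.2383)
n_6 = (-0.7898, -0.6134)
  (0,1): δ = 135.04°  ·
  (0,2): δ = 58.89°  ·
  (0,3): δ = 12.10°  ✓
  (0,4): δ = 82.91°  ·
  (0,5): δ = 128.23°  ·
  (0,6): δ = 152.28°  ·
  (1,2): δ = 103.85°  ·
  (1,3): δ = 32.86°  ✓
  (1,4): δ = 37.94°  ✓
  (1,5): δ = 83.27°  ·
  (1,6): δ = 107.32°  ·
  (2,3): δ = 109.00°  ·
  (2,4): δ = 38.20°  ✓
  (2,5): δ = 7.12°  ✓
  (2,6): δ = 31.17°  ✓
  (3,4): δ = 109.20°  ·
  (3,5): δ = 63.87°  ·
  (3,6): δ = 39.83°  ✓
  (4,5): δ = 134.67°  ·
  (4,6): δ = 110.63°  ·
  (5,6): δ = 155.96°  ·
antipodal pairs: 7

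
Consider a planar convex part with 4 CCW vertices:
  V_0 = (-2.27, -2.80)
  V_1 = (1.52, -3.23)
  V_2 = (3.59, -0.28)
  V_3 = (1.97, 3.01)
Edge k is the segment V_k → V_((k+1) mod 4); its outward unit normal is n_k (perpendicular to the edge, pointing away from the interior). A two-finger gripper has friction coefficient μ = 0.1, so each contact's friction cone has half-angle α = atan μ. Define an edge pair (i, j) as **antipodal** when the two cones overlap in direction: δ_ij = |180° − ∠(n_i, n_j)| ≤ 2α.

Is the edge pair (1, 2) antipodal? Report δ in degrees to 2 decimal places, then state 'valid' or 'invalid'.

α = atan 0.1 = 5.71°;  2α = 11.42°
edge 1: e_1 = (+2.07, +2.95);  n_1 = (+0.8186, -0.5744)
edge 2: e_2 = (-1.62, +3.29);  n_2 = (+0.8971, +0.4418)
∠(n_1, n_2) = 61.27°
δ = |180° − 61.27°| = 118.73°
118.73° > 2α = 11.42°  →  invalid

δ = 118.73°, invalid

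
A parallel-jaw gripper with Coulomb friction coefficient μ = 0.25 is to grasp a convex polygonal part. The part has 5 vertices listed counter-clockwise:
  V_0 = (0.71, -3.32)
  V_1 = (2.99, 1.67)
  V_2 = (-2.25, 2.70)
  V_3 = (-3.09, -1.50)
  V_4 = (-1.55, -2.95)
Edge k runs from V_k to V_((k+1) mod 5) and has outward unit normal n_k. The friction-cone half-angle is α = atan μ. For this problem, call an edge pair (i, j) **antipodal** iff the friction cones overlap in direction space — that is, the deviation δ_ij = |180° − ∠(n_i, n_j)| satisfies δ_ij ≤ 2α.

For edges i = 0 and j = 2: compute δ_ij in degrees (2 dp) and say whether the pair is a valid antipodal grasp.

δ = 13.25°, valid

α = atan 0.25 = 14.04°;  2α = 28.07°
edge 0: e_0 = (+2.28, +4.99);  n_0 = (+0.9096, -0.4156)
edge 2: e_2 = (-0.84, -4.20);  n_2 = (-0.9806, +0.1961)
∠(n_0, n_2) = 166.75°
δ = |180° − 166.75°| = 13.25°
13.25° ≤ 2α = 28.07°  →  valid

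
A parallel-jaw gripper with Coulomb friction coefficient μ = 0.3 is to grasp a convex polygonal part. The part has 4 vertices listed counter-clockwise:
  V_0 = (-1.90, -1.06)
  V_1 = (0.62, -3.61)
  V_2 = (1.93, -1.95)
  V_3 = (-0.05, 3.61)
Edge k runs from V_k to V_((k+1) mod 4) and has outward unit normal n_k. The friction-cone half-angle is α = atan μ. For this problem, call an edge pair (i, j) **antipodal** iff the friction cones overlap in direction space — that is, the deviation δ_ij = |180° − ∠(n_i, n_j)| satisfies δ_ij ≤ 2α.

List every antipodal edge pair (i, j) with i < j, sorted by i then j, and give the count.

α = atan 0.3 = 16.70°;  2α = 33.40°
n_0 = (-0.7113, -0.7029)
n_1 = (+0.7850, -0.6195)
n_2 = (+0.9420, +0.3355)
n_3 = (-0.9297, +0.3683)
  (0,1): δ = 82.94°  ·
  (0,2): δ = 25.06°  ✓
  (0,3): δ = 113.73°  ·
  (1,2): δ = 122.12°  ·
  (1,3): δ = 16.67°  ✓
  (2,3): δ = 41.21°  ·
antipodal pairs: 2

count = 2; pairs: (0,2), (1,3)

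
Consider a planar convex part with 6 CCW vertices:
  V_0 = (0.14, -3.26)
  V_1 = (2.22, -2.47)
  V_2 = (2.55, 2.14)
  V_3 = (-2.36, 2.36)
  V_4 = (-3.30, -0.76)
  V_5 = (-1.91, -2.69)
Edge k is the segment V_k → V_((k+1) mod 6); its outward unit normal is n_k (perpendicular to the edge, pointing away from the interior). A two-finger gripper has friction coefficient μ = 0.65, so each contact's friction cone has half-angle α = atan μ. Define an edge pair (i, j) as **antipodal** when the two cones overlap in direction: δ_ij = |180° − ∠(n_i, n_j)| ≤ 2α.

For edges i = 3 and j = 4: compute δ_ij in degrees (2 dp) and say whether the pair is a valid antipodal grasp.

δ = 127.47°, invalid

α = atan 0.65 = 33.02°;  2α = 66.05°
edge 3: e_3 = (-0.94, -3.12);  n_3 = (-0.9575, +0.2885)
edge 4: e_4 = (+1.39, -1.93);  n_4 = (-0.8115, -0.5844)
∠(n_3, n_4) = 52.53°
δ = |180° − 52.53°| = 127.47°
127.47° > 2α = 66.05°  →  invalid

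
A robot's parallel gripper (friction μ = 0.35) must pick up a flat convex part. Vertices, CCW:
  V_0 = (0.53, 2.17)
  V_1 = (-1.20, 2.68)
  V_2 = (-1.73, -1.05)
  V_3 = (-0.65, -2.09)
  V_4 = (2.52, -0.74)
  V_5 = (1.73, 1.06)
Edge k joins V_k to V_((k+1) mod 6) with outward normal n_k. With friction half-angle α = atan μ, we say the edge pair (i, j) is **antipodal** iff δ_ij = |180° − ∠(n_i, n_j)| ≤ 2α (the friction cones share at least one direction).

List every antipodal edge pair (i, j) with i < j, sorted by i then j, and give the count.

count = 4; pairs: (0,2), (1,4), (2,4), (2,5)

α = atan 0.35 = 19.29°;  2α = 38.58°
n_0 = (+0.2828, +0.9592)
n_1 = (-0.9901, +0.1407)
n_2 = (-0.6936, -0.7203)
n_3 = (+0.3918, -0.9200)
n_4 = (+0.9157, +0.4019)
n_5 = (+0.6790, +0.7341)
  (0,1): δ = 81.66°  ·
  (0,2): δ = 27.49°  ✓
  (0,3): δ = 39.49°  ·
  (0,4): δ = 130.12°  ·
  (0,5): δ = 153.66°  ·
  (1,2): δ = 125.83°  ·
  (1,3): δ = 58.85°  ·
  (1,4): δ = 31.78°  ✓
  (1,5): δ = 55.32°  ·
  (2,3): δ = 113.01°  ·
  (2,4): δ = 22.38°  ✓
  (2,5): δ = 1.15°  ✓
  (3,4): δ = 89.37°  ·
  (3,5): δ = 65.84°  ·
  (4,5): δ = 156.46°  ·
antipodal pairs: 4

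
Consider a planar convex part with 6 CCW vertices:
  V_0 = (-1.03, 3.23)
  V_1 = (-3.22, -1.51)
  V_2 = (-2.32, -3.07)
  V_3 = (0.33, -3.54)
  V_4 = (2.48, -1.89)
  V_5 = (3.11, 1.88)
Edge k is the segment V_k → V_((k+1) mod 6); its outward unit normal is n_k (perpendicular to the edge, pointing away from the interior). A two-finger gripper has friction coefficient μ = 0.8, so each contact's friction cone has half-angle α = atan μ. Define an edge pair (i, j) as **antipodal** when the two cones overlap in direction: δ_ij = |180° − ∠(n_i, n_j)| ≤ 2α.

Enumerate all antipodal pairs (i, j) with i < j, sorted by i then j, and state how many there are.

α = atan 0.8 = 38.66°;  2α = 77.32°
n_0 = (-0.9078, +0.4194)
n_1 = (-0.8662, -0.4997)
n_2 = (-0.1746, -0.9846)
n_3 = (+0.6088, -0.7933)
n_4 = (+0.9863, -0.1648)
n_5 = (+0.3100, +0.9507)
  (0,1): δ = 125.22°  ·
  (0,2): δ = 75.26°  ✓
  (0,3): δ = 27.70°  ✓
  (0,4): δ = 15.31°  ✓
  (0,5): δ = 96.74°  ·
  (1,2): δ = 130.04°  ·
  (1,3): δ = 82.48°  ·
  (1,4): δ = 39.47°  ✓
  (1,5): δ = 41.96°  ✓
  (2,3): δ = 132.44°  ·
  (2,4): δ = 89.43°  ·
  (2,5): δ = 8.00°  ✓
  (3,4): δ = 136.99°  ·
  (3,5): δ = 55.56°  ✓
  (4,5): δ = 98.57°  ·
antipodal pairs: 7

count = 7; pairs: (0,2), (0,3), (0,4), (1,4), (1,5), (2,5), (3,5)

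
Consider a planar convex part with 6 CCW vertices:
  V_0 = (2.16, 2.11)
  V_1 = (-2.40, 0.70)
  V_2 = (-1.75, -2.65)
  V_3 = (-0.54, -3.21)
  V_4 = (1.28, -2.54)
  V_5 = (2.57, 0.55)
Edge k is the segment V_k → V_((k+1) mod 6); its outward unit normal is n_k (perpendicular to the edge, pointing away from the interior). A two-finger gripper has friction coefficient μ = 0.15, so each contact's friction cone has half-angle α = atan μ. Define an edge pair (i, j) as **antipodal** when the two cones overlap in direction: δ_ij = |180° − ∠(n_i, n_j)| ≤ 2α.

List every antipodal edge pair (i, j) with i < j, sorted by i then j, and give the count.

α = atan 0.15 = 8.53°;  2α = 17.06°
n_0 = (-0.2954, +0.9554)
n_1 = (-0.9817, -0.1905)
n_2 = (-0.4200, -0.9075)
n_3 = (+0.3455, -0.9384)
n_4 = (+0.9228, -0.3853)
n_5 = (+0.9672, +0.2542)
  (0,1): δ = 96.20°  ·
  (0,2): δ = 42.02°  ·
  (0,3): δ = 3.03°  ✓
  (0,4): δ = 50.16°  ·
  (0,5): δ = 87.54°  ·
  (1,2): δ = 125.82°  ·
  (1,3): δ = 80.77°  ·
  (1,4): δ = 33.64°  ·
  (1,5): δ = 3.74°  ✓
  (2,3): δ = 134.95°  ·
  (2,4): δ = 87.82°  ·
  (2,5): δ = 50.44°  ·
  (3,4): δ = 132.87°  ·
  (3,5): δ = 95.48°  ·
  (4,5): δ = 142.62°  ·
antipodal pairs: 2

count = 2; pairs: (0,3), (1,5)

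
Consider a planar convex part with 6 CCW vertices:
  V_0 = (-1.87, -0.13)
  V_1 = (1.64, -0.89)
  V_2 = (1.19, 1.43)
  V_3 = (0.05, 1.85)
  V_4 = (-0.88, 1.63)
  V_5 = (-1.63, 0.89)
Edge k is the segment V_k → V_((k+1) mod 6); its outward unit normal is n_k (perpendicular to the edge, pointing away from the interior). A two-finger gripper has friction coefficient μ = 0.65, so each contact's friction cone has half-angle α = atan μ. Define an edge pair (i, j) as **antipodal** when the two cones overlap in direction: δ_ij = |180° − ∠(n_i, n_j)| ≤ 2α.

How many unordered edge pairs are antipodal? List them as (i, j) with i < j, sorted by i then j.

count = 5; pairs: (0,2), (0,3), (0,4), (1,4), (1,5)

α = atan 0.65 = 33.02°;  2α = 66.05°
n_0 = (-0.2116, -0.9774)
n_1 = (+0.9817, +0.1904)
n_2 = (+0.3457, +0.9383)
n_3 = (-0.2302, +0.9731)
n_4 = (-0.7023, +0.7118)
n_5 = (-0.9734, +0.2290)
  (0,1): δ = 66.81°  ·
  (0,2): δ = 8.01°  ✓
  (0,3): δ = 25.53°  ✓
  (0,4): δ = 56.83°  ✓
  (0,5): δ = 88.98°  ·
  (1,2): δ = 121.20°  ·
  (1,3): δ = 87.67°  ·
  (1,4): δ = 56.36°  ✓
  (1,5): δ = 24.22°  ✓
  (2,3): δ = 146.47°  ·
  (2,4): δ = 115.16°  ·
  (2,5): δ = 83.02°  ·
  (3,4): δ = 148.69°  ·
  (3,5): δ = 116.55°  ·
  (4,5): δ = 147.86°  ·
antipodal pairs: 5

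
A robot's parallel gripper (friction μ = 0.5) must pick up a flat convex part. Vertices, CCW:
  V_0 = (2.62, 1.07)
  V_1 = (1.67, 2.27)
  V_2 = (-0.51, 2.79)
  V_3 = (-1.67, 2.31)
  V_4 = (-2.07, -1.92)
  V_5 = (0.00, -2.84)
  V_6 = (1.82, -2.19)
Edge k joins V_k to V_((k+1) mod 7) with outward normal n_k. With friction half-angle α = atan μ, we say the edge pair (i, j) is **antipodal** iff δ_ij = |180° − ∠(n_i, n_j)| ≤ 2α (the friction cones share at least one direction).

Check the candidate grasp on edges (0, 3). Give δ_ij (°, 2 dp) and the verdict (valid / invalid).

δ = 43.77°, valid

α = atan 0.5 = 26.57°;  2α = 53.13°
edge 0: e_0 = (-0.95, +1.20);  n_0 = (+0.7840, +0.6207)
edge 3: e_3 = (-0.40, -4.23);  n_3 = (-0.9956, +0.0941)
∠(n_0, n_3) = 136.23°
δ = |180° − 136.23°| = 43.77°
43.77° ≤ 2α = 53.13°  →  valid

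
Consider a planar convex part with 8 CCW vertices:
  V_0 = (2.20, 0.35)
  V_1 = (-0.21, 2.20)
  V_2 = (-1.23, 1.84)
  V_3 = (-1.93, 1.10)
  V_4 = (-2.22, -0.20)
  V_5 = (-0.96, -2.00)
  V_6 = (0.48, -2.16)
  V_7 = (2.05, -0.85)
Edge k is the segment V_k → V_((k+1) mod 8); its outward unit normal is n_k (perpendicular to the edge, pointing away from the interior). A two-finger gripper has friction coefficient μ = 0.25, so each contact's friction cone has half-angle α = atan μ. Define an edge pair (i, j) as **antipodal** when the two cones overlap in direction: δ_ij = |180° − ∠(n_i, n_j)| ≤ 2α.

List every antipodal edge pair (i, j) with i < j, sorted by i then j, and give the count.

α = atan 0.25 = 14.04°;  2α = 28.07°
n_0 = (+0.6089, +0.7932)
n_1 = (-0.3328, +0.9430)
n_2 = (-0.7265, +0.6872)
n_3 = (-0.9760, +0.2177)
n_4 = (-0.8192, -0.5735)
n_5 = (-0.1104, -0.9939)
n_6 = (+0.6407, -0.7678)
n_7 = (+0.9923, -0.1240)
  (0,1): δ = 123.05°  ·
  (0,2): δ = 95.90°  ·
  (0,3): δ = 65.06°  ·
  (0,4): δ = 17.50°  ✓
  (0,5): δ = 31.17°  ·
  (0,6): δ = 77.35°  ·
  (0,7): δ = 120.39°  ·
  (1,2): δ = 152.85°  ·
  (1,3): δ = 122.02°  ·
  (1,4): δ = 74.45°  ·
  (1,5): δ = 25.78°  ✓
  (1,6): δ = 20.40°  ✓
  (1,7): δ = 63.43°  ·
  (2,3): δ = 149.17°  ·
  (2,4): δ = 101.60°  ·
  (2,5): δ = 52.93°  ·
  (2,6): δ = 6.75°  ✓
  (2,7): δ = 36.28°  ·
  (3,4): δ = 132.43°  ·
  (3,5): δ = 83.76°  ·
  (3,6): δ = 37.58°  ·
  (3,7): δ = 5.45°  ✓
  (4,5): δ = 131.33°  ·
  (4,6): δ = 85.15°  ·
  (4,7): δ = 42.12°  ·
  (5,6): δ = 133.82°  ·
  (5,7): δ = 90.78°  ·
  (6,7): δ = 136.97°  ·
antipodal pairs: 5

count = 5; pairs: (0,4), (1,5), (1,6), (2,6), (3,7)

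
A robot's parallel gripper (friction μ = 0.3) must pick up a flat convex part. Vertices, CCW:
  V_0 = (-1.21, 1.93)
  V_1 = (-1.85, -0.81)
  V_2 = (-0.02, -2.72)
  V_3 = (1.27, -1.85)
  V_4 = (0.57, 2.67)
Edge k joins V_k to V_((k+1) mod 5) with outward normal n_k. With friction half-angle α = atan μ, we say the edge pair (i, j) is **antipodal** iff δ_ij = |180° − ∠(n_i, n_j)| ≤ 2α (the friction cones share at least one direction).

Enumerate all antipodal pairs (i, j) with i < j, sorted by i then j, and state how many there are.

α = atan 0.3 = 16.70°;  2α = 33.40°
n_0 = (-0.9738, +0.2275)
n_1 = (-0.7221, -0.6918)
n_2 = (+0.5591, -0.8291)
n_3 = (+0.9882, +0.1530)
n_4 = (-0.3839, +0.9234)
  (0,1): δ = 123.08°  ·
  (0,2): δ = 42.86°  ·
  (0,3): δ = 21.95°  ✓
  (0,4): δ = 125.72°  ·
  (1,2): δ = 99.78°  ·
  (1,3): δ = 34.97°  ·
  (1,4): δ = 68.80°  ·
  (2,3): δ = 115.19°  ·
  (2,4): δ = 11.42°  ✓
  (3,4): δ = 76.23°  ·
antipodal pairs: 2

count = 2; pairs: (0,3), (2,4)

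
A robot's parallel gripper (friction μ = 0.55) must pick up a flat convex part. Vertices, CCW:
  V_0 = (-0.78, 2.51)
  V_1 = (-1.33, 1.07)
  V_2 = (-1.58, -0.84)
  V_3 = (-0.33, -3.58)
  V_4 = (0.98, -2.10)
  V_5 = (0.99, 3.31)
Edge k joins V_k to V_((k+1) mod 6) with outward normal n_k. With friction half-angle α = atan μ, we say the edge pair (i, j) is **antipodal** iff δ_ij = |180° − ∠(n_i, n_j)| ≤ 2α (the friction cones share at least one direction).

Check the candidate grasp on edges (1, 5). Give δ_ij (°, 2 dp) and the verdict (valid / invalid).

δ = 121.78°, invalid

α = atan 0.55 = 28.81°;  2α = 57.62°
edge 1: e_1 = (-0.25, -1.91);  n_1 = (-0.9915, +0.1298)
edge 5: e_5 = (-1.77, -0.80);  n_5 = (-0.4119, +0.9112)
∠(n_1, n_5) = 58.22°
δ = |180° − 58.22°| = 121.78°
121.78° > 2α = 57.62°  →  invalid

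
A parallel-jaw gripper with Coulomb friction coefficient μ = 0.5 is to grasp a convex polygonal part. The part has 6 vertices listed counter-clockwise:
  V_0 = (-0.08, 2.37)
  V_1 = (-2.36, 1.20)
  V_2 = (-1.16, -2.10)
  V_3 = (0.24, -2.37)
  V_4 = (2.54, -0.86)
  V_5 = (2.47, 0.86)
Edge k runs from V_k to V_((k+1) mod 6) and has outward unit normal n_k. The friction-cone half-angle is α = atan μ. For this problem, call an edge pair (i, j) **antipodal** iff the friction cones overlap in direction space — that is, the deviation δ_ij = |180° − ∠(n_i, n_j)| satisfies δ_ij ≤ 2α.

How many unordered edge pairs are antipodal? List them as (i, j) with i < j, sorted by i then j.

α = atan 0.5 = 26.57°;  2α = 53.13°
n_0 = (-0.4566, +0.8897)
n_1 = (-0.9398, -0.3417)
n_2 = (-0.1894, -0.9819)
n_3 = (+0.5488, -0.8359)
n_4 = (+0.9992, +0.0407)
n_5 = (+0.5095, +0.8605)
  (0,1): δ = 97.18°  ·
  (0,2): δ = 38.08°  ✓
  (0,3): δ = 6.12°  ✓
  (0,4): δ = 65.17°  ·
  (0,5): δ = 122.20°  ·
  (1,2): δ = 120.90°  ·
  (1,3): δ = 76.70°  ·
  (1,4): δ = 17.65°  ✓
  (1,5): δ = 39.38°  ✓
  (2,3): δ = 135.80°  ·
  (2,4): δ = 76.75°  ·
  (2,5): δ = 19.72°  ✓
  (3,4): δ = 120.96°  ·
  (3,5): δ = 63.92°  ·
  (4,5): δ = 122.96°  ·
antipodal pairs: 5

count = 5; pairs: (0,2), (0,3), (1,4), (1,5), (2,5)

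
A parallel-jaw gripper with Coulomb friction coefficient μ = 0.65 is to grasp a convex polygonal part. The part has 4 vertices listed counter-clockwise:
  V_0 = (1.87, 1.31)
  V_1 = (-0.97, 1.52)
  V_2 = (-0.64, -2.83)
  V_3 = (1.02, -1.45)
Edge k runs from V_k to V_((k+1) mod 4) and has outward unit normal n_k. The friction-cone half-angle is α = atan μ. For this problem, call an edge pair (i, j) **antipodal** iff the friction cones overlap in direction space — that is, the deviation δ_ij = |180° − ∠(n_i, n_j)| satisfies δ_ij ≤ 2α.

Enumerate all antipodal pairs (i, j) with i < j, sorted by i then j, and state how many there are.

count = 3; pairs: (0,2), (1,2), (1,3)

α = atan 0.65 = 33.02°;  2α = 66.05°
n_0 = (+0.0737, +0.9973)
n_1 = (-0.9971, -0.0756)
n_2 = (+0.6393, -0.7690)
n_3 = (+0.9557, -0.2943)
  (0,1): δ = 81.43°  ·
  (0,2): δ = 43.97°  ✓
  (0,3): δ = 77.11°  ·
  (1,2): δ = 54.60°  ✓
  (1,3): δ = 21.46°  ✓
  (2,3): δ = 146.85°  ·
antipodal pairs: 3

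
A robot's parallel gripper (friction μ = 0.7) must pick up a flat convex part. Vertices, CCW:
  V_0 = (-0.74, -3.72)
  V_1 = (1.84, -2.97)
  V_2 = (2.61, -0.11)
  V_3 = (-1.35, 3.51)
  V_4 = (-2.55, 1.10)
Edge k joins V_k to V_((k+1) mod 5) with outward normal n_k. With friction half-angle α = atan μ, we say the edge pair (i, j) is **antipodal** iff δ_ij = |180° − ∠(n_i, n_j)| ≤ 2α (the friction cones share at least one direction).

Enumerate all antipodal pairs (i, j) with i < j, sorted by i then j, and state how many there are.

α = atan 0.7 = 34.99°;  2α = 69.98°
n_0 = (+0.2791, -0.9602)
n_1 = (+0.9656, -0.2600)
n_2 = (+0.6747, +0.7381)
n_3 = (-0.8952, +0.4457)
n_4 = (-0.9362, -0.3515)
  (0,1): δ = 121.28°  ·
  (0,2): δ = 58.64°  ✓
  (0,3): δ = 47.32°  ✓
  (0,4): δ = 94.37°  ·
  (1,2): δ = 117.36°  ·
  (1,3): δ = 11.40°  ✓
  (1,4): δ = 35.65°  ✓
  (2,3): δ = 74.04°  ·
  (2,4): δ = 26.99°  ✓
  (3,4): δ = 132.95°  ·
antipodal pairs: 5

count = 5; pairs: (0,2), (0,3), (1,3), (1,4), (2,4)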